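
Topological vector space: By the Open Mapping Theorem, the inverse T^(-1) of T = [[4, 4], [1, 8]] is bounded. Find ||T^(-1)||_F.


det(T) = 4*8 - 4*1 = 28
T^(-1) = (1/28) * [[8, -4], [-1, 4]] = [[0.2857, -0.1429], [-0.0357, 0.1429]]
||T^(-1)||_F^2 = 0.2857^2 + (-0.1429)^2 + (-0.0357)^2 + 0.1429^2 = 0.1237
||T^(-1)||_F = sqrt(0.1237) = 0.3517

0.3517


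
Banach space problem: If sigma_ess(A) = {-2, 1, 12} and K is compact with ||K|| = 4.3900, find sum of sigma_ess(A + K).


By Weyl's theorem, the essential spectrum is invariant under compact perturbations.
sigma_ess(A + K) = sigma_ess(A) = {-2, 1, 12}
Sum = -2 + 1 + 12 = 11

11


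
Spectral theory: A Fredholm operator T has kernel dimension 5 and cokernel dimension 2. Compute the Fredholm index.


The Fredholm index is defined as ind(T) = dim(ker T) - dim(coker T)
= 5 - 2
= 3

3


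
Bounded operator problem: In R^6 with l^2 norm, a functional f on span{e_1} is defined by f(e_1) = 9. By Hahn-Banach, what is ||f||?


The norm of f is given by ||f|| = sup_{||x||=1} |f(x)|.
On span{e_1}, ||e_1|| = 1, so ||f|| = |f(e_1)| / ||e_1||
= |9| / 1 = 9.0000

9.0000


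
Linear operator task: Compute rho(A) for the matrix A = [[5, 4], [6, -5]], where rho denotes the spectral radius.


For a 2x2 matrix, eigenvalues satisfy lambda^2 - (trace)*lambda + det = 0
trace = 5 + -5 = 0
det = 5*-5 - 4*6 = -49
discriminant = 0^2 - 4*(-49) = 196
spectral radius = max |eigenvalue| = 7.0000

7.0000


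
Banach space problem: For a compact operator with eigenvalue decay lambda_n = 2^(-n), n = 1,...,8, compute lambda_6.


The eigenvalue formula gives lambda_6 = 1/2^6
= 1/64
= 0.0156

0.0156


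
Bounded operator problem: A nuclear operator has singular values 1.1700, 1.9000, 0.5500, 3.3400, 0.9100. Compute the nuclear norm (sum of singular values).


The nuclear norm is the sum of all singular values.
||T||_1 = 1.1700 + 1.9000 + 0.5500 + 3.3400 + 0.9100
= 7.8700

7.8700


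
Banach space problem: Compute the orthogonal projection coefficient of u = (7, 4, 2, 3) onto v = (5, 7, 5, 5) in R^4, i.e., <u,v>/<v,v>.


Computing <u,v> = 7*5 + 4*7 + 2*5 + 3*5 = 88
Computing <v,v> = 5^2 + 7^2 + 5^2 + 5^2 = 124
Projection coefficient = 88/124 = 0.7097

0.7097


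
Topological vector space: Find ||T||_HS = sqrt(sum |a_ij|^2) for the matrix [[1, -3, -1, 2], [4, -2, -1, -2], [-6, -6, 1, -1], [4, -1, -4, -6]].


The Hilbert-Schmidt norm is sqrt(sum of squares of all entries).
Sum of squares = 1^2 + (-3)^2 + (-1)^2 + 2^2 + 4^2 + (-2)^2 + (-1)^2 + (-2)^2 + (-6)^2 + (-6)^2 + 1^2 + (-1)^2 + 4^2 + (-1)^2 + (-4)^2 + (-6)^2
= 1 + 9 + 1 + 4 + 16 + 4 + 1 + 4 + 36 + 36 + 1 + 1 + 16 + 1 + 16 + 36 = 183
||T||_HS = sqrt(183) = 13.5277

13.5277


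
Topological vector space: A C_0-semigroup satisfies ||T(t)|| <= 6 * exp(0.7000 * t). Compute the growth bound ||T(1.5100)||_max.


||T(1.5100)|| <= 6 * exp(0.7000 * 1.5100)
= 6 * exp(1.0570)
= 6 * 2.8777
= 17.2663

17.2663


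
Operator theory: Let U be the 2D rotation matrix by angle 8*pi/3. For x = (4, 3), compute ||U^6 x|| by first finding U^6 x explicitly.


U is a rotation by theta = 8*pi/3
U^6 = rotation by 6*theta = 48*pi/3 = 0*pi/3 (mod 2*pi)
cos(0*pi/3) = 1.0000, sin(0*pi/3) = 0.0000
U^6 x = (1.0000 * 4 - 0.0000 * 3, 0.0000 * 4 + 1.0000 * 3)
= (4.0000, 3.0000)
||U^6 x|| = sqrt(4.0000^2 + 3.0000^2) = sqrt(25.0000) = 5.0000

5.0000


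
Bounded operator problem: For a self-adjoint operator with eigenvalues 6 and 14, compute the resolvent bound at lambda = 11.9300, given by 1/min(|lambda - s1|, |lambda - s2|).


dist(11.9300, {6, 14}) = min(|11.9300 - 6|, |11.9300 - 14|)
= min(5.9300, 2.0700) = 2.0700
Resolvent bound = 1/2.0700 = 0.4831

0.4831


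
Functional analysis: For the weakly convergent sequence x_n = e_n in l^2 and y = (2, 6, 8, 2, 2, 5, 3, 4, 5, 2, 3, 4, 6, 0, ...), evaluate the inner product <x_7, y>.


x_7 = e_7 is the standard basis vector with 1 in position 7.
<x_7, y> = y_7 = 3
As n -> infinity, <x_n, y> -> 0, confirming weak convergence of (x_n) to 0.

3


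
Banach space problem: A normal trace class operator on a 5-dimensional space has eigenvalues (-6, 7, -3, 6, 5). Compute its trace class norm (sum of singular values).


For a normal operator, singular values equal |eigenvalues|.
Trace norm = sum |lambda_i| = 6 + 7 + 3 + 6 + 5
= 27

27


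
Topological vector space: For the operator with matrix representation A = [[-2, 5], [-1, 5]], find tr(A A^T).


trace(A * A^T) = sum of squares of all entries
= (-2)^2 + 5^2 + (-1)^2 + 5^2
= 4 + 25 + 1 + 25
= 55

55


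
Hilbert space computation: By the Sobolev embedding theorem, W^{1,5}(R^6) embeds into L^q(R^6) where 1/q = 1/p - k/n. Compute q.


Using the Sobolev embedding formula: 1/q = 1/p - k/n
1/q = 1/5 - 1/6 = 1/30
q = 1/(1/30) = 30

30.0000


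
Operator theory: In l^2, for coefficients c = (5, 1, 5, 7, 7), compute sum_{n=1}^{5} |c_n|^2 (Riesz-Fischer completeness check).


sum |c_n|^2 = 5^2 + 1^2 + 5^2 + 7^2 + 7^2
= 25 + 1 + 25 + 49 + 49
= 149

149


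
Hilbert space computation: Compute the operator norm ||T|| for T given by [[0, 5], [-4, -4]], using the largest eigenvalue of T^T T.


A^T A = [[16, 16], [16, 41]]
trace(A^T A) = 57, det(A^T A) = 400
discriminant = 57^2 - 4*400 = 1649
Largest eigenvalue of A^T A = (trace + sqrt(disc))/2 = 48.8039
||T|| = sqrt(48.8039) = 6.9860

6.9860


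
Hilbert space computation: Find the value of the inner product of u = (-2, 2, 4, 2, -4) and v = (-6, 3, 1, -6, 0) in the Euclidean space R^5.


Computing the standard inner product <u, v> = sum u_i * v_i
= -2*-6 + 2*3 + 4*1 + 2*-6 + -4*0
= 12 + 6 + 4 + -12 + 0
= 10

10


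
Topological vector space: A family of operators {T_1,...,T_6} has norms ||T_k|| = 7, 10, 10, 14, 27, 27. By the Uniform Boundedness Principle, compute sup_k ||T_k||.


By the Uniform Boundedness Principle, the supremum of norms is finite.
sup_k ||T_k|| = max(7, 10, 10, 14, 27, 27) = 27

27


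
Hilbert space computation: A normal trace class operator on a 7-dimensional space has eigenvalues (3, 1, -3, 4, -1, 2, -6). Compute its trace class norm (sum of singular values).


For a normal operator, singular values equal |eigenvalues|.
Trace norm = sum |lambda_i| = 3 + 1 + 3 + 4 + 1 + 2 + 6
= 20

20


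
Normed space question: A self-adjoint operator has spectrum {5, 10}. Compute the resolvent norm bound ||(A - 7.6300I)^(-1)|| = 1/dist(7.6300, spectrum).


dist(7.6300, {5, 10}) = min(|7.6300 - 5|, |7.6300 - 10|)
= min(2.6300, 2.3700) = 2.3700
Resolvent bound = 1/2.3700 = 0.4219

0.4219


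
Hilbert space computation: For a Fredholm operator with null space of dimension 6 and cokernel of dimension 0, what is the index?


The Fredholm index is defined as ind(T) = dim(ker T) - dim(coker T)
= 6 - 0
= 6

6


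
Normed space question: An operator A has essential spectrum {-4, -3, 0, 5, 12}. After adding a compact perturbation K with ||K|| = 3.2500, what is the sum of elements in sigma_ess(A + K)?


By Weyl's theorem, the essential spectrum is invariant under compact perturbations.
sigma_ess(A + K) = sigma_ess(A) = {-4, -3, 0, 5, 12}
Sum = -4 + -3 + 0 + 5 + 12 = 10

10


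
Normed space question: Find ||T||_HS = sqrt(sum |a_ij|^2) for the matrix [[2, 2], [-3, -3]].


The Hilbert-Schmidt norm is sqrt(sum of squares of all entries).
Sum of squares = 2^2 + 2^2 + (-3)^2 + (-3)^2
= 4 + 4 + 9 + 9 = 26
||T||_HS = sqrt(26) = 5.0990

5.0990


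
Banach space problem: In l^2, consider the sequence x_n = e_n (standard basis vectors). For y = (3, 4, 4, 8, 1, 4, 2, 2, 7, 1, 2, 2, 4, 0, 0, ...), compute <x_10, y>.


x_10 = e_10 is the standard basis vector with 1 in position 10.
<x_10, y> = y_10 = 1
As n -> infinity, <x_n, y> -> 0, confirming weak convergence of (x_n) to 0.

1


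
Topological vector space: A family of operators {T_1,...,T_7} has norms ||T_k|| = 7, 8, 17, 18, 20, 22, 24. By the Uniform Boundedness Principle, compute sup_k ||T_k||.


By the Uniform Boundedness Principle, the supremum of norms is finite.
sup_k ||T_k|| = max(7, 8, 17, 18, 20, 22, 24) = 24

24


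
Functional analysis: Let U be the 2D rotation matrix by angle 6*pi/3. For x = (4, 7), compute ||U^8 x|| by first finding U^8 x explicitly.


U is a rotation by theta = 6*pi/3
U^8 = rotation by 8*theta = 48*pi/3 = 0*pi/3 (mod 2*pi)
cos(0*pi/3) = 1.0000, sin(0*pi/3) = 0.0000
U^8 x = (1.0000 * 4 - 0.0000 * 7, 0.0000 * 4 + 1.0000 * 7)
= (4.0000, 7.0000)
||U^8 x|| = sqrt(4.0000^2 + 7.0000^2) = sqrt(65.0000) = 8.0623

8.0623


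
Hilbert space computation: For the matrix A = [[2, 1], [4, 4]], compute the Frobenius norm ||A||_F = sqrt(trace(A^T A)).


||A||_F^2 = sum a_ij^2
= 2^2 + 1^2 + 4^2 + 4^2
= 4 + 1 + 16 + 16 = 37
||A||_F = sqrt(37) = 6.0828

6.0828


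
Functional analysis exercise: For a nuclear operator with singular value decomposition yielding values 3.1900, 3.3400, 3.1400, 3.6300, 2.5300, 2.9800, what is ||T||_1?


The nuclear norm is the sum of all singular values.
||T||_1 = 3.1900 + 3.3400 + 3.1400 + 3.6300 + 2.5300 + 2.9800
= 18.8100

18.8100


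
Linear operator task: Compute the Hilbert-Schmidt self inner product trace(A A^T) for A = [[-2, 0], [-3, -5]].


trace(A * A^T) = sum of squares of all entries
= (-2)^2 + 0^2 + (-3)^2 + (-5)^2
= 4 + 0 + 9 + 25
= 38

38


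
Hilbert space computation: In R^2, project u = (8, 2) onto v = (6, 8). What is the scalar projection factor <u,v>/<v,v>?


Computing <u,v> = 8*6 + 2*8 = 64
Computing <v,v> = 6^2 + 8^2 = 100
Projection coefficient = 64/100 = 0.6400

0.6400


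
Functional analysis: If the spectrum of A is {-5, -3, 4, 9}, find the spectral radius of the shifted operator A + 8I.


Spectrum of A + 8I = {3, 5, 12, 17}
Spectral radius = max |lambda| over the shifted spectrum
= max(3, 5, 12, 17) = 17

17


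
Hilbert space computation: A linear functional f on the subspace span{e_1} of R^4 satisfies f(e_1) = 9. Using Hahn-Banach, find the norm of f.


The norm of f is given by ||f|| = sup_{||x||=1} |f(x)|.
On span{e_1}, ||e_1|| = 1, so ||f|| = |f(e_1)| / ||e_1||
= |9| / 1 = 9.0000

9.0000


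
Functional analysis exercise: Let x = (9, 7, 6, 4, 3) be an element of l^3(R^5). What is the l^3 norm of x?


The l^3 norm = (sum |x_i|^3)^(1/3)
Sum of 3th powers = 729 + 343 + 216 + 64 + 27 = 1379
||x||_3 = (1379)^(1/3) = 11.1307

11.1307


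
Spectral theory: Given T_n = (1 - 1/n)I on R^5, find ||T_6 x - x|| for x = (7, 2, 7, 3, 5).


T_6 x - x = (1 - 1/6)x - x = -x/6
||x|| = sqrt(136) = 11.6619
||T_6 x - x|| = ||x||/6 = 11.6619/6 = 1.9437

1.9437


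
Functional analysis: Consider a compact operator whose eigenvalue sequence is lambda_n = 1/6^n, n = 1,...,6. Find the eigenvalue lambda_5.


The eigenvalue formula gives lambda_5 = 1/6^5
= 1/7776
= 1.2860e-04

1.2860e-04


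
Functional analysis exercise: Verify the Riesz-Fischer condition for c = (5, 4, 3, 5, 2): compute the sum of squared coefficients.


sum |c_n|^2 = 5^2 + 4^2 + 3^2 + 5^2 + 2^2
= 25 + 16 + 9 + 25 + 4
= 79

79


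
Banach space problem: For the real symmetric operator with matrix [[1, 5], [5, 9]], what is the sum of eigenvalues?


For a self-adjoint (symmetric) matrix, the eigenvalues are real.
The sum of eigenvalues equals the trace of the matrix.
trace = 1 + 9 = 10

10


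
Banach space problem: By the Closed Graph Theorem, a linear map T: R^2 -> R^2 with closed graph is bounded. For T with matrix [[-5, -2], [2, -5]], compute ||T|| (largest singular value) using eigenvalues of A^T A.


A^T A = [[29, 0], [0, 29]]
trace(A^T A) = 58, det(A^T A) = 841
discriminant = 58^2 - 4*841 = 0
Largest eigenvalue of A^T A = (trace + sqrt(disc))/2 = 29.0000
||T|| = sqrt(29.0000) = 5.3852

5.3852


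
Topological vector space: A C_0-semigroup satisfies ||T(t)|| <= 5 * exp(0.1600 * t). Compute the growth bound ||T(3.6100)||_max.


||T(3.6100)|| <= 5 * exp(0.1600 * 3.6100)
= 5 * exp(0.5776)
= 5 * 1.7818
= 8.9088

8.9088


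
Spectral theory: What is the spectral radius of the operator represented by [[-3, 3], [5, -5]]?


For a 2x2 matrix, eigenvalues satisfy lambda^2 - (trace)*lambda + det = 0
trace = -3 + -5 = -8
det = -3*-5 - 3*5 = 0
discriminant = (-8)^2 - 4*(0) = 64
spectral radius = max |eigenvalue| = 8.0000

8.0000


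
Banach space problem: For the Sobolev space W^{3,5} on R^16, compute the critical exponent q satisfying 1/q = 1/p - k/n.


Using the Sobolev embedding formula: 1/q = 1/p - k/n
1/q = 1/5 - 3/16 = 1/80
q = 1/(1/80) = 80

80.0000


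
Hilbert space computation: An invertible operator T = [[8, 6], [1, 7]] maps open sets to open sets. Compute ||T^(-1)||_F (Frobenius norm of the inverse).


det(T) = 8*7 - 6*1 = 50
T^(-1) = (1/50) * [[7, -6], [-1, 8]] = [[0.1400, -0.1200], [-0.0200, 0.1600]]
||T^(-1)||_F^2 = 0.1400^2 + (-0.1200)^2 + (-0.0200)^2 + 0.1600^2 = 0.0600
||T^(-1)||_F = sqrt(0.0600) = 0.2449

0.2449


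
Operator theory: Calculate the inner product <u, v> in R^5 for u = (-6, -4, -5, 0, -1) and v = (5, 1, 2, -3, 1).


Computing the standard inner product <u, v> = sum u_i * v_i
= -6*5 + -4*1 + -5*2 + 0*-3 + -1*1
= -30 + -4 + -10 + 0 + -1
= -45

-45


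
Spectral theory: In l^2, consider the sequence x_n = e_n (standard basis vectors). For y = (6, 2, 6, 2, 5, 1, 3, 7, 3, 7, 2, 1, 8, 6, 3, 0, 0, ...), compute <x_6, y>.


x_6 = e_6 is the standard basis vector with 1 in position 6.
<x_6, y> = y_6 = 1
As n -> infinity, <x_n, y> -> 0, confirming weak convergence of (x_n) to 0.

1


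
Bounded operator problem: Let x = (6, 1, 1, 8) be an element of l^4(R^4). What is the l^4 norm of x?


The l^4 norm = (sum |x_i|^4)^(1/4)
Sum of 4th powers = 1296 + 1 + 1 + 4096 = 5394
||x||_4 = (5394)^(1/4) = 8.5699

8.5699


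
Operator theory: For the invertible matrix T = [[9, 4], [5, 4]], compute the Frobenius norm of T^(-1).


det(T) = 9*4 - 4*5 = 16
T^(-1) = (1/16) * [[4, -4], [-5, 9]] = [[0.2500, -0.2500], [-0.3125, 0.5625]]
||T^(-1)||_F^2 = 0.2500^2 + (-0.2500)^2 + (-0.3125)^2 + 0.5625^2 = 0.5391
||T^(-1)||_F = sqrt(0.5391) = 0.7342

0.7342


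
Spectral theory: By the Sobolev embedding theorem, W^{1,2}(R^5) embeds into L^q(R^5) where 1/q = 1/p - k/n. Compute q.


Using the Sobolev embedding formula: 1/q = 1/p - k/n
1/q = 1/2 - 1/5 = 3/10
q = 1/(3/10) = 10/3 = 3.3333

3.3333


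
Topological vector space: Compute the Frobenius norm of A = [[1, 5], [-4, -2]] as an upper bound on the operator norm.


||A||_F^2 = sum a_ij^2
= 1^2 + 5^2 + (-4)^2 + (-2)^2
= 1 + 25 + 16 + 4 = 46
||A||_F = sqrt(46) = 6.7823

6.7823


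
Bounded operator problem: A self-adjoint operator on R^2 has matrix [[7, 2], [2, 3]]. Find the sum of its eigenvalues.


For a self-adjoint (symmetric) matrix, the eigenvalues are real.
The sum of eigenvalues equals the trace of the matrix.
trace = 7 + 3 = 10

10


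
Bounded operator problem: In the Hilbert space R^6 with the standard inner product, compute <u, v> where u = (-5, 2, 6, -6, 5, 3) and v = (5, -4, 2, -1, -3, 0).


Computing the standard inner product <u, v> = sum u_i * v_i
= -5*5 + 2*-4 + 6*2 + -6*-1 + 5*-3 + 3*0
= -25 + -8 + 12 + 6 + -15 + 0
= -30

-30


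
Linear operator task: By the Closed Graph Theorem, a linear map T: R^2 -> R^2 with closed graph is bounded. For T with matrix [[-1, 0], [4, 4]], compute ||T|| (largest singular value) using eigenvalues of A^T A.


A^T A = [[17, 16], [16, 16]]
trace(A^T A) = 33, det(A^T A) = 16
discriminant = 33^2 - 4*16 = 1025
Largest eigenvalue of A^T A = (trace + sqrt(disc))/2 = 32.5078
||T|| = sqrt(32.5078) = 5.7016

5.7016


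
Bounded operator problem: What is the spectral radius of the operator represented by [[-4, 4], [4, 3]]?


For a 2x2 matrix, eigenvalues satisfy lambda^2 - (trace)*lambda + det = 0
trace = -4 + 3 = -1
det = -4*3 - 4*4 = -28
discriminant = (-1)^2 - 4*(-28) = 113
spectral radius = max |eigenvalue| = 5.8151

5.8151


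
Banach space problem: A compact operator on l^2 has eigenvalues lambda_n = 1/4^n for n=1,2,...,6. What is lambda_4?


The eigenvalue formula gives lambda_4 = 1/4^4
= 1/256
= 0.0039

0.0039


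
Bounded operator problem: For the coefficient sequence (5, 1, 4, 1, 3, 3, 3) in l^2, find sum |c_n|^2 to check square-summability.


sum |c_n|^2 = 5^2 + 1^2 + 4^2 + 1^2 + 3^2 + 3^2 + 3^2
= 25 + 1 + 16 + 1 + 9 + 9 + 9
= 70

70


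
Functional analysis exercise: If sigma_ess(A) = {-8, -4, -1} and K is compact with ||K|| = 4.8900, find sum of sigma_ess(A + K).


By Weyl's theorem, the essential spectrum is invariant under compact perturbations.
sigma_ess(A + K) = sigma_ess(A) = {-8, -4, -1}
Sum = -8 + -4 + -1 = -13

-13


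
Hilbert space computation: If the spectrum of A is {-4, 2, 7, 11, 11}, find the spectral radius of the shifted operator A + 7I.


Spectrum of A + 7I = {3, 9, 14, 18, 18}
Spectral radius = max |lambda| over the shifted spectrum
= max(3, 9, 14, 18, 18) = 18

18


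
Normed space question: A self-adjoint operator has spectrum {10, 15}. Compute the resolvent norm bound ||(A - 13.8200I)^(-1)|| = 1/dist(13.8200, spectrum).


dist(13.8200, {10, 15}) = min(|13.8200 - 10|, |13.8200 - 15|)
= min(3.8200, 1.1800) = 1.1800
Resolvent bound = 1/1.1800 = 0.8475

0.8475


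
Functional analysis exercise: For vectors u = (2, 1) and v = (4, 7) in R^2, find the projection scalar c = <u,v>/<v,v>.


Computing <u,v> = 2*4 + 1*7 = 15
Computing <v,v> = 4^2 + 7^2 = 65
Projection coefficient = 15/65 = 0.2308

0.2308


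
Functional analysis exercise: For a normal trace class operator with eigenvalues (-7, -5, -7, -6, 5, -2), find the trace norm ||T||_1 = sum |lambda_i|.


For a normal operator, singular values equal |eigenvalues|.
Trace norm = sum |lambda_i| = 7 + 5 + 7 + 6 + 5 + 2
= 32

32


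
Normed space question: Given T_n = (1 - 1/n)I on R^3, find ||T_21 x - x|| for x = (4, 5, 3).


T_21 x - x = (1 - 1/21)x - x = -x/21
||x|| = sqrt(50) = 7.0711
||T_21 x - x|| = ||x||/21 = 7.0711/21 = 0.3367

0.3367


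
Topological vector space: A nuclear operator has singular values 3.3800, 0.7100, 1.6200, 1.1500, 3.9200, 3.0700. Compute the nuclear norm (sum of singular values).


The nuclear norm is the sum of all singular values.
||T||_1 = 3.3800 + 0.7100 + 1.6200 + 1.1500 + 3.9200 + 3.0700
= 13.8500

13.8500


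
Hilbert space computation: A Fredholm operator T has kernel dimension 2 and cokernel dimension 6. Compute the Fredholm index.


The Fredholm index is defined as ind(T) = dim(ker T) - dim(coker T)
= 2 - 6
= -4

-4


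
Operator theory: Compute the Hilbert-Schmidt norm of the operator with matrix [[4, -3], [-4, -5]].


The Hilbert-Schmidt norm is sqrt(sum of squares of all entries).
Sum of squares = 4^2 + (-3)^2 + (-4)^2 + (-5)^2
= 16 + 9 + 16 + 25 = 66
||T||_HS = sqrt(66) = 8.1240

8.1240


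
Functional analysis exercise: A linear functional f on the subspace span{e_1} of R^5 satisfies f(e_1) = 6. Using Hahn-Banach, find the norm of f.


The norm of f is given by ||f|| = sup_{||x||=1} |f(x)|.
On span{e_1}, ||e_1|| = 1, so ||f|| = |f(e_1)| / ||e_1||
= |6| / 1 = 6.0000

6.0000


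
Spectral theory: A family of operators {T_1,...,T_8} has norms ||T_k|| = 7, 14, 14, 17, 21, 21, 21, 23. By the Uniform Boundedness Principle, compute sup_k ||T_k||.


By the Uniform Boundedness Principle, the supremum of norms is finite.
sup_k ||T_k|| = max(7, 14, 14, 17, 21, 21, 21, 23) = 23

23


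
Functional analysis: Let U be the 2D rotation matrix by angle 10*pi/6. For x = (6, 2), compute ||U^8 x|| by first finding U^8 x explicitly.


U is a rotation by theta = 10*pi/6
U^8 = rotation by 8*theta = 80*pi/6 = 8*pi/6 (mod 2*pi)
cos(8*pi/6) = -0.5000, sin(8*pi/6) = -0.8660
U^8 x = (-0.5000 * 6 - -0.8660 * 2, -0.8660 * 6 + -0.5000 * 2)
= (-1.2679, -6.1962)
||U^8 x|| = sqrt((-1.2679)^2 + (-6.1962)^2) = sqrt(40.0000) = 6.3246

6.3246


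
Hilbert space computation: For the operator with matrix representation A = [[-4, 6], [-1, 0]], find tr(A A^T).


trace(A * A^T) = sum of squares of all entries
= (-4)^2 + 6^2 + (-1)^2 + 0^2
= 16 + 36 + 1 + 0
= 53

53


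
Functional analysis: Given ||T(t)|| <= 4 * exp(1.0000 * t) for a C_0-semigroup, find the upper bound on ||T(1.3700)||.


||T(1.3700)|| <= 4 * exp(1.0000 * 1.3700)
= 4 * exp(1.3700)
= 4 * 3.9354
= 15.7414

15.7414


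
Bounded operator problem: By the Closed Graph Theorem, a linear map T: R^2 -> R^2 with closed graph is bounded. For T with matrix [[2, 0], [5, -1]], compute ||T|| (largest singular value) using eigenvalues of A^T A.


A^T A = [[29, -5], [-5, 1]]
trace(A^T A) = 30, det(A^T A) = 4
discriminant = 30^2 - 4*4 = 884
Largest eigenvalue of A^T A = (trace + sqrt(disc))/2 = 29.8661
||T|| = sqrt(29.8661) = 5.4650

5.4650


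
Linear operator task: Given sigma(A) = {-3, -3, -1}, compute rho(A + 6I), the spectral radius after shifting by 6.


Spectrum of A + 6I = {3, 3, 5}
Spectral radius = max |lambda| over the shifted spectrum
= max(3, 3, 5) = 5

5


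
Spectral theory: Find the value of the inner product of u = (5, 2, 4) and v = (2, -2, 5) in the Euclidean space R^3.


Computing the standard inner product <u, v> = sum u_i * v_i
= 5*2 + 2*-2 + 4*5
= 10 + -4 + 20
= 26

26


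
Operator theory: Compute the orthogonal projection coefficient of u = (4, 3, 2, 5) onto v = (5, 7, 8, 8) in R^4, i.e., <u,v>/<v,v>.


Computing <u,v> = 4*5 + 3*7 + 2*8 + 5*8 = 97
Computing <v,v> = 5^2 + 7^2 + 8^2 + 8^2 = 202
Projection coefficient = 97/202 = 0.4802

0.4802


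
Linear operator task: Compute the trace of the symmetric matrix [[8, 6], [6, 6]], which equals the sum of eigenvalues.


For a self-adjoint (symmetric) matrix, the eigenvalues are real.
The sum of eigenvalues equals the trace of the matrix.
trace = 8 + 6 = 14

14


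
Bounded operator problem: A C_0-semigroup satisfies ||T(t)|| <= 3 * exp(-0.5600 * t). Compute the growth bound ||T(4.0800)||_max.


||T(4.0800)|| <= 3 * exp(-0.5600 * 4.0800)
= 3 * exp(-2.2848)
= 3 * 0.1018
= 0.3054

0.3054


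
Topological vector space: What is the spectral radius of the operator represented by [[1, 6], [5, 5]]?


For a 2x2 matrix, eigenvalues satisfy lambda^2 - (trace)*lambda + det = 0
trace = 1 + 5 = 6
det = 1*5 - 6*5 = -25
discriminant = 6^2 - 4*(-25) = 136
spectral radius = max |eigenvalue| = 8.8310

8.8310


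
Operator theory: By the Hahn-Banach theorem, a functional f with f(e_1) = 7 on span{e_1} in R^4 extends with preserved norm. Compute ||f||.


The norm of f is given by ||f|| = sup_{||x||=1} |f(x)|.
On span{e_1}, ||e_1|| = 1, so ||f|| = |f(e_1)| / ||e_1||
= |7| / 1 = 7.0000

7.0000


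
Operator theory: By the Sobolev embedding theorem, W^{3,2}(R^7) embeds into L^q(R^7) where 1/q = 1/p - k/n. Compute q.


Using the Sobolev embedding formula: 1/q = 1/p - k/n
1/q = 1/2 - 3/7 = 1/14
q = 1/(1/14) = 14

14.0000


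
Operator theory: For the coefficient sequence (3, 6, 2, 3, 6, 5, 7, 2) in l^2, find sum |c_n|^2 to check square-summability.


sum |c_n|^2 = 3^2 + 6^2 + 2^2 + 3^2 + 6^2 + 5^2 + 7^2 + 2^2
= 9 + 36 + 4 + 9 + 36 + 25 + 49 + 4
= 172

172


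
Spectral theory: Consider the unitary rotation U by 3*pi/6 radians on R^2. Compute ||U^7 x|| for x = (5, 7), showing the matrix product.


U is a rotation by theta = 3*pi/6
U^7 = rotation by 7*theta = 21*pi/6 = 9*pi/6 (mod 2*pi)
cos(9*pi/6) = 0.0000, sin(9*pi/6) = -1.0000
U^7 x = (0.0000 * 5 - -1.0000 * 7, -1.0000 * 5 + 0.0000 * 7)
= (7.0000, -5.0000)
||U^7 x|| = sqrt(7.0000^2 + (-5.0000)^2) = sqrt(74.0000) = 8.6023

8.6023


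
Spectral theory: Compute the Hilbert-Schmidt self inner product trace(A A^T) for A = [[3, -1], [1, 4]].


trace(A * A^T) = sum of squares of all entries
= 3^2 + (-1)^2 + 1^2 + 4^2
= 9 + 1 + 1 + 16
= 27

27


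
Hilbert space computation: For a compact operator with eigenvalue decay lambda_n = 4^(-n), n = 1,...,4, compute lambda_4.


The eigenvalue formula gives lambda_4 = 1/4^4
= 1/256
= 0.0039

0.0039


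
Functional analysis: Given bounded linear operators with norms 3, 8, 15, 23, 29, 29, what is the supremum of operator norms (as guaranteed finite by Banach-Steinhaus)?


By the Uniform Boundedness Principle, the supremum of norms is finite.
sup_k ||T_k|| = max(3, 8, 15, 23, 29, 29) = 29

29


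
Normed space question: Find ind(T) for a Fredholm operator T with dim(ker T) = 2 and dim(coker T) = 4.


The Fredholm index is defined as ind(T) = dim(ker T) - dim(coker T)
= 2 - 4
= -2

-2


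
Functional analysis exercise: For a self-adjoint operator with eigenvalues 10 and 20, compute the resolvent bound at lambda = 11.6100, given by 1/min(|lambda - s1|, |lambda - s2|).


dist(11.6100, {10, 20}) = min(|11.6100 - 10|, |11.6100 - 20|)
= min(1.6100, 8.3900) = 1.6100
Resolvent bound = 1/1.6100 = 0.6211

0.6211


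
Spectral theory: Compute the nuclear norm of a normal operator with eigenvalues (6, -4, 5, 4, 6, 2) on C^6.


For a normal operator, singular values equal |eigenvalues|.
Trace norm = sum |lambda_i| = 6 + 4 + 5 + 4 + 6 + 2
= 27

27


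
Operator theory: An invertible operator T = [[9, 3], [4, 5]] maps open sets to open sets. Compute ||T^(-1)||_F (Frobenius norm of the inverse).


det(T) = 9*5 - 3*4 = 33
T^(-1) = (1/33) * [[5, -3], [-4, 9]] = [[0.1515, -0.0909], [-0.1212, 0.2727]]
||T^(-1)||_F^2 = 0.1515^2 + (-0.0909)^2 + (-0.1212)^2 + 0.2727^2 = 0.1203
||T^(-1)||_F = sqrt(0.1203) = 0.3468

0.3468


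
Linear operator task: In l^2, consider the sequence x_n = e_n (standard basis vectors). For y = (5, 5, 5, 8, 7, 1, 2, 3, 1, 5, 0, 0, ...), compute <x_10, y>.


x_10 = e_10 is the standard basis vector with 1 in position 10.
<x_10, y> = y_10 = 5
As n -> infinity, <x_n, y> -> 0, confirming weak convergence of (x_n) to 0.

5


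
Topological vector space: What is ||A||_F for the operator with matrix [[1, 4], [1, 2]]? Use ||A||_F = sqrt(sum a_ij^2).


||A||_F^2 = sum a_ij^2
= 1^2 + 4^2 + 1^2 + 2^2
= 1 + 16 + 1 + 4 = 22
||A||_F = sqrt(22) = 4.6904

4.6904


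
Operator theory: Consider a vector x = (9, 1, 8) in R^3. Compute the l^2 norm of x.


The l^2 norm = (sum |x_i|^2)^(1/2)
Sum of 2th powers = 81 + 1 + 64 = 146
||x||_2 = (146)^(1/2) = 12.0830

12.0830


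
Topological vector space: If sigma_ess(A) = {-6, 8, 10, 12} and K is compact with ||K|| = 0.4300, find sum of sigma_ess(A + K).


By Weyl's theorem, the essential spectrum is invariant under compact perturbations.
sigma_ess(A + K) = sigma_ess(A) = {-6, 8, 10, 12}
Sum = -6 + 8 + 10 + 12 = 24

24


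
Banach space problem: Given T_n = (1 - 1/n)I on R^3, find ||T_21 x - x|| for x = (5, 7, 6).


T_21 x - x = (1 - 1/21)x - x = -x/21
||x|| = sqrt(110) = 10.4881
||T_21 x - x|| = ||x||/21 = 10.4881/21 = 0.4994

0.4994


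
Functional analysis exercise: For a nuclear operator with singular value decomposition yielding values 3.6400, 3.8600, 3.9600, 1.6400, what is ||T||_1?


The nuclear norm is the sum of all singular values.
||T||_1 = 3.6400 + 3.8600 + 3.9600 + 1.6400
= 13.1000

13.1000


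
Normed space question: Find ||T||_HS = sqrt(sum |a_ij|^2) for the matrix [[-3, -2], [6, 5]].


The Hilbert-Schmidt norm is sqrt(sum of squares of all entries).
Sum of squares = (-3)^2 + (-2)^2 + 6^2 + 5^2
= 9 + 4 + 36 + 25 = 74
||T||_HS = sqrt(74) = 8.6023

8.6023


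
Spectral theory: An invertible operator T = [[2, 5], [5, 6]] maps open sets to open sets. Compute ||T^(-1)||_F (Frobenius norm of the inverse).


det(T) = 2*6 - 5*5 = -13
T^(-1) = (1/-13) * [[6, -5], [-5, 2]] = [[-0.4615, 0.3846], [0.3846, -0.1538]]
||T^(-1)||_F^2 = (-0.4615)^2 + 0.3846^2 + 0.3846^2 + (-0.1538)^2 = 0.5325
||T^(-1)||_F = sqrt(0.5325) = 0.7298

0.7298


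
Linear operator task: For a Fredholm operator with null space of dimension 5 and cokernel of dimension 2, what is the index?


The Fredholm index is defined as ind(T) = dim(ker T) - dim(coker T)
= 5 - 2
= 3

3


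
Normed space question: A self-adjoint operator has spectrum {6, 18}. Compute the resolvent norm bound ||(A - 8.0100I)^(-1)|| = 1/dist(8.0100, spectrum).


dist(8.0100, {6, 18}) = min(|8.0100 - 6|, |8.0100 - 18|)
= min(2.0100, 9.9900) = 2.0100
Resolvent bound = 1/2.0100 = 0.4975

0.4975


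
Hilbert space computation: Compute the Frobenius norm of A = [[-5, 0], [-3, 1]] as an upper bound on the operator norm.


||A||_F^2 = sum a_ij^2
= (-5)^2 + 0^2 + (-3)^2 + 1^2
= 25 + 0 + 9 + 1 = 35
||A||_F = sqrt(35) = 5.9161

5.9161


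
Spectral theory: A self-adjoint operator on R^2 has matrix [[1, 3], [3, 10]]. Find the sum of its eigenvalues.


For a self-adjoint (symmetric) matrix, the eigenvalues are real.
The sum of eigenvalues equals the trace of the matrix.
trace = 1 + 10 = 11

11


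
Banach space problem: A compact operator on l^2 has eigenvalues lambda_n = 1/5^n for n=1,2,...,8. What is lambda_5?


The eigenvalue formula gives lambda_5 = 1/5^5
= 1/3125
= 3.2000e-04

3.2000e-04


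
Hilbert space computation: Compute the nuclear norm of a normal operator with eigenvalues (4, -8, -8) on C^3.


For a normal operator, singular values equal |eigenvalues|.
Trace norm = sum |lambda_i| = 4 + 8 + 8
= 20

20


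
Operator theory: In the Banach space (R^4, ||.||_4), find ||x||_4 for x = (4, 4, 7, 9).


The l^4 norm = (sum |x_i|^4)^(1/4)
Sum of 4th powers = 256 + 256 + 2401 + 6561 = 9474
||x||_4 = (9474)^(1/4) = 9.8658

9.8658


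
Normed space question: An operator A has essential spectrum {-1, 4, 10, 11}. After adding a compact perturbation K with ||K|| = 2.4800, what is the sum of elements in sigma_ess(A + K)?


By Weyl's theorem, the essential spectrum is invariant under compact perturbations.
sigma_ess(A + K) = sigma_ess(A) = {-1, 4, 10, 11}
Sum = -1 + 4 + 10 + 11 = 24

24


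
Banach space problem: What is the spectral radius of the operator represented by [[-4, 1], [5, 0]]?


For a 2x2 matrix, eigenvalues satisfy lambda^2 - (trace)*lambda + det = 0
trace = -4 + 0 = -4
det = -4*0 - 1*5 = -5
discriminant = (-4)^2 - 4*(-5) = 36
spectral radius = max |eigenvalue| = 5.0000

5.0000


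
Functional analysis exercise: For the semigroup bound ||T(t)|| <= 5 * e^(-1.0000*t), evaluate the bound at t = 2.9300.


||T(2.9300)|| <= 5 * exp(-1.0000 * 2.9300)
= 5 * exp(-2.9300)
= 5 * 0.0534
= 0.2670

0.2670


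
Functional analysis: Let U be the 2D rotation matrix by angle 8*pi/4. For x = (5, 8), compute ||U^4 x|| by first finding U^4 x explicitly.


U is a rotation by theta = 8*pi/4
U^4 = rotation by 4*theta = 32*pi/4 = 0*pi/4 (mod 2*pi)
cos(0*pi/4) = 1.0000, sin(0*pi/4) = 0.0000
U^4 x = (1.0000 * 5 - 0.0000 * 8, 0.0000 * 5 + 1.0000 * 8)
= (5.0000, 8.0000)
||U^4 x|| = sqrt(5.0000^2 + 8.0000^2) = sqrt(89.0000) = 9.4340

9.4340


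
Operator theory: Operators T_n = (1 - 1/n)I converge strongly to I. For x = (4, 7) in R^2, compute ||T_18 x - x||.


T_18 x - x = (1 - 1/18)x - x = -x/18
||x|| = sqrt(65) = 8.0623
||T_18 x - x|| = ||x||/18 = 8.0623/18 = 0.4479

0.4479


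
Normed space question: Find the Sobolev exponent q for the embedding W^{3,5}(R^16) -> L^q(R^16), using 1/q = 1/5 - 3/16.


Using the Sobolev embedding formula: 1/q = 1/p - k/n
1/q = 1/5 - 3/16 = 1/80
q = 1/(1/80) = 80

80.0000


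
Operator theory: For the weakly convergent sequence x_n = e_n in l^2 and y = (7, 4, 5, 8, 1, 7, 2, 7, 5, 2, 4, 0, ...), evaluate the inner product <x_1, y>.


x_1 = e_1 is the standard basis vector with 1 in position 1.
<x_1, y> = y_1 = 7
As n -> infinity, <x_n, y> -> 0, confirming weak convergence of (x_n) to 0.

7


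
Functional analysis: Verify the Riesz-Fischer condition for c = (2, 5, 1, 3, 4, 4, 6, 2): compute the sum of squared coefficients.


sum |c_n|^2 = 2^2 + 5^2 + 1^2 + 3^2 + 4^2 + 4^2 + 6^2 + 2^2
= 4 + 25 + 1 + 9 + 16 + 16 + 36 + 4
= 111

111


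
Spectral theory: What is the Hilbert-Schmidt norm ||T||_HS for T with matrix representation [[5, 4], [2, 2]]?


The Hilbert-Schmidt norm is sqrt(sum of squares of all entries).
Sum of squares = 5^2 + 4^2 + 2^2 + 2^2
= 25 + 16 + 4 + 4 = 49
||T||_HS = sqrt(49) = 7.0000

7.0000


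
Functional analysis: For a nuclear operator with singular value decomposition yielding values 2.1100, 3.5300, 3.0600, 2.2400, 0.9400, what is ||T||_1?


The nuclear norm is the sum of all singular values.
||T||_1 = 2.1100 + 3.5300 + 3.0600 + 2.2400 + 0.9400
= 11.8800

11.8800


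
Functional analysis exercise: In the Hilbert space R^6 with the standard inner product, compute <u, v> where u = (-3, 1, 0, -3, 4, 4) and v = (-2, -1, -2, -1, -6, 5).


Computing the standard inner product <u, v> = sum u_i * v_i
= -3*-2 + 1*-1 + 0*-2 + -3*-1 + 4*-6 + 4*5
= 6 + -1 + 0 + 3 + -24 + 20
= 4

4


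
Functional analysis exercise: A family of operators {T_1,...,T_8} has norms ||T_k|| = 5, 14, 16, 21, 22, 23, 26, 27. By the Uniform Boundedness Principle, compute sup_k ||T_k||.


By the Uniform Boundedness Principle, the supremum of norms is finite.
sup_k ||T_k|| = max(5, 14, 16, 21, 22, 23, 26, 27) = 27

27


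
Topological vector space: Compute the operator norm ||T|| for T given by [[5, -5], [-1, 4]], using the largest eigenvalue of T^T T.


A^T A = [[26, -29], [-29, 41]]
trace(A^T A) = 67, det(A^T A) = 225
discriminant = 67^2 - 4*225 = 3589
Largest eigenvalue of A^T A = (trace + sqrt(disc))/2 = 63.4541
||T|| = sqrt(63.4541) = 7.9658

7.9658


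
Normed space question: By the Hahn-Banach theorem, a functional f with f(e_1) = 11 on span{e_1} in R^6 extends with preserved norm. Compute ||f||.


The norm of f is given by ||f|| = sup_{||x||=1} |f(x)|.
On span{e_1}, ||e_1|| = 1, so ||f|| = |f(e_1)| / ||e_1||
= |11| / 1 = 11.0000

11.0000


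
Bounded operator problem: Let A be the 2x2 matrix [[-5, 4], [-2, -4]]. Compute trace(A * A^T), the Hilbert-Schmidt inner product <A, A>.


trace(A * A^T) = sum of squares of all entries
= (-5)^2 + 4^2 + (-2)^2 + (-4)^2
= 25 + 16 + 4 + 16
= 61

61


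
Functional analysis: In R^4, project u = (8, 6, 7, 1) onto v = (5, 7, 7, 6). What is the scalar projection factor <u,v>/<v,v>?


Computing <u,v> = 8*5 + 6*7 + 7*7 + 1*6 = 137
Computing <v,v> = 5^2 + 7^2 + 7^2 + 6^2 = 159
Projection coefficient = 137/159 = 0.8616

0.8616


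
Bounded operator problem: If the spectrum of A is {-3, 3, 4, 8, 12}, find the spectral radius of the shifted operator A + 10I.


Spectrum of A + 10I = {7, 13, 14, 18, 22}
Spectral radius = max |lambda| over the shifted spectrum
= max(7, 13, 14, 18, 22) = 22

22


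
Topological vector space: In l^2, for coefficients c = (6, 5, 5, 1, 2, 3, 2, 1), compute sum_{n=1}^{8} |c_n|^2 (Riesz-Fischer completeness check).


sum |c_n|^2 = 6^2 + 5^2 + 5^2 + 1^2 + 2^2 + 3^2 + 2^2 + 1^2
= 36 + 25 + 25 + 1 + 4 + 9 + 4 + 1
= 105

105


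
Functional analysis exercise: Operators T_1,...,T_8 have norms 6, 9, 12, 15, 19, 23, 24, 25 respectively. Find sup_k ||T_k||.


By the Uniform Boundedness Principle, the supremum of norms is finite.
sup_k ||T_k|| = max(6, 9, 12, 15, 19, 23, 24, 25) = 25

25


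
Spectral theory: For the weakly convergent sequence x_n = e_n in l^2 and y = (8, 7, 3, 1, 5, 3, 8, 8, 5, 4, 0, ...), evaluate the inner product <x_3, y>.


x_3 = e_3 is the standard basis vector with 1 in position 3.
<x_3, y> = y_3 = 3
As n -> infinity, <x_n, y> -> 0, confirming weak convergence of (x_n) to 0.

3


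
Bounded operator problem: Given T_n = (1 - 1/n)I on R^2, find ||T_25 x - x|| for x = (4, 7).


T_25 x - x = (1 - 1/25)x - x = -x/25
||x|| = sqrt(65) = 8.0623
||T_25 x - x|| = ||x||/25 = 8.0623/25 = 0.3225

0.3225


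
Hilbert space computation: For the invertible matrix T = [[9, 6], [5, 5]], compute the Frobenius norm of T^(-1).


det(T) = 9*5 - 6*5 = 15
T^(-1) = (1/15) * [[5, -6], [-5, 9]] = [[0.3333, -0.4000], [-0.3333, 0.6000]]
||T^(-1)||_F^2 = 0.3333^2 + (-0.4000)^2 + (-0.3333)^2 + 0.6000^2 = 0.7422
||T^(-1)||_F = sqrt(0.7422) = 0.8615

0.8615


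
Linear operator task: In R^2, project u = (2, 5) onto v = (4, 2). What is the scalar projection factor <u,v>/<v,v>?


Computing <u,v> = 2*4 + 5*2 = 18
Computing <v,v> = 4^2 + 2^2 = 20
Projection coefficient = 18/20 = 0.9000

0.9000


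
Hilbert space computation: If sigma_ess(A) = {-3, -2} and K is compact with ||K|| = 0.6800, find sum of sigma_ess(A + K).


By Weyl's theorem, the essential spectrum is invariant under compact perturbations.
sigma_ess(A + K) = sigma_ess(A) = {-3, -2}
Sum = -3 + -2 = -5

-5


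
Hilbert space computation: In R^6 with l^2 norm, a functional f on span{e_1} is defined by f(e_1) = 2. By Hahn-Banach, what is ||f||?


The norm of f is given by ||f|| = sup_{||x||=1} |f(x)|.
On span{e_1}, ||e_1|| = 1, so ||f|| = |f(e_1)| / ||e_1||
= |2| / 1 = 2.0000

2.0000


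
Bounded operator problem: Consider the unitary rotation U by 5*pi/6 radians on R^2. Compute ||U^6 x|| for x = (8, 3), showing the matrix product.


U is a rotation by theta = 5*pi/6
U^6 = rotation by 6*theta = 30*pi/6 = 6*pi/6 (mod 2*pi)
cos(6*pi/6) = -1.0000, sin(6*pi/6) = 0.0000
U^6 x = (-1.0000 * 8 - 0.0000 * 3, 0.0000 * 8 + -1.0000 * 3)
= (-8.0000, -3.0000)
||U^6 x|| = sqrt((-8.0000)^2 + (-3.0000)^2) = sqrt(73.0000) = 8.5440

8.5440


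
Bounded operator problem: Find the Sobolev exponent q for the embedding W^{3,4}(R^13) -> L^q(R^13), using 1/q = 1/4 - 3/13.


Using the Sobolev embedding formula: 1/q = 1/p - k/n
1/q = 1/4 - 3/13 = 1/52
q = 1/(1/52) = 52

52.0000


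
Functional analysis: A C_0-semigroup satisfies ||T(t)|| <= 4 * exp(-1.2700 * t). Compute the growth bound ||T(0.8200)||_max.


||T(0.8200)|| <= 4 * exp(-1.2700 * 0.8200)
= 4 * exp(-1.0414)
= 4 * 0.3530
= 1.4118

1.4118


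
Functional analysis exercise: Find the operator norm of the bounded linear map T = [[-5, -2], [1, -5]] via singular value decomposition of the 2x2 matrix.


A^T A = [[26, 5], [5, 29]]
trace(A^T A) = 55, det(A^T A) = 729
discriminant = 55^2 - 4*729 = 109
Largest eigenvalue of A^T A = (trace + sqrt(disc))/2 = 32.7202
||T|| = sqrt(32.7202) = 5.7202

5.7202


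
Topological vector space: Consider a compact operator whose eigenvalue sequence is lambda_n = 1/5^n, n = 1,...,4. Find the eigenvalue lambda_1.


The eigenvalue formula gives lambda_1 = 1/5^1
= 1/5
= 0.2000

0.2000


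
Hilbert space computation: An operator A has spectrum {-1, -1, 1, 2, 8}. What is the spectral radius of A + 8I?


Spectrum of A + 8I = {7, 7, 9, 10, 16}
Spectral radius = max |lambda| over the shifted spectrum
= max(7, 7, 9, 10, 16) = 16

16


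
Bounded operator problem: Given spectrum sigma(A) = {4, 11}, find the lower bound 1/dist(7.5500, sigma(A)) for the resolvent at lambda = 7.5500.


dist(7.5500, {4, 11}) = min(|7.5500 - 4|, |7.5500 - 11|)
= min(3.5500, 3.4500) = 3.4500
Resolvent bound = 1/3.4500 = 0.2899

0.2899


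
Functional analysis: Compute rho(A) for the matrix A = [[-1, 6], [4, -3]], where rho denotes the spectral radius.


For a 2x2 matrix, eigenvalues satisfy lambda^2 - (trace)*lambda + det = 0
trace = -1 + -3 = -4
det = -1*-3 - 6*4 = -21
discriminant = (-4)^2 - 4*(-21) = 100
spectral radius = max |eigenvalue| = 7.0000

7.0000


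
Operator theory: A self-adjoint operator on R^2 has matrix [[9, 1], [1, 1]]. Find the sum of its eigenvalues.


For a self-adjoint (symmetric) matrix, the eigenvalues are real.
The sum of eigenvalues equals the trace of the matrix.
trace = 9 + 1 = 10

10


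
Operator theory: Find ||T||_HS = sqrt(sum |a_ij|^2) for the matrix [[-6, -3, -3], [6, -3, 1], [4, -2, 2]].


The Hilbert-Schmidt norm is sqrt(sum of squares of all entries).
Sum of squares = (-6)^2 + (-3)^2 + (-3)^2 + 6^2 + (-3)^2 + 1^2 + 4^2 + (-2)^2 + 2^2
= 36 + 9 + 9 + 36 + 9 + 1 + 16 + 4 + 4 = 124
||T||_HS = sqrt(124) = 11.1355

11.1355


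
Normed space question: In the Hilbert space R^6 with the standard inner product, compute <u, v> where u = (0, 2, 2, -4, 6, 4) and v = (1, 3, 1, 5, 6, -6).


Computing the standard inner product <u, v> = sum u_i * v_i
= 0*1 + 2*3 + 2*1 + -4*5 + 6*6 + 4*-6
= 0 + 6 + 2 + -20 + 36 + -24
= 0

0
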